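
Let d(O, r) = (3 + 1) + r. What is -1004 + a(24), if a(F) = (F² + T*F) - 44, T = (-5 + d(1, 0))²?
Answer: -448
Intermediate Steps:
d(O, r) = 4 + r
T = 1 (T = (-5 + (4 + 0))² = (-5 + 4)² = (-1)² = 1)
a(F) = -44 + F + F² (a(F) = (F² + 1*F) - 44 = (F² + F) - 44 = (F + F²) - 44 = -44 + F + F²)
-1004 + a(24) = -1004 + (-44 + 24 + 24²) = -1004 + (-44 + 24 + 576) = -1004 + 556 = -448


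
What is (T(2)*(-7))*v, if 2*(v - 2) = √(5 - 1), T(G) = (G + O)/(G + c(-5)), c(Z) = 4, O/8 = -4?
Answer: 105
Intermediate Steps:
O = -32 (O = 8*(-4) = -32)
T(G) = (-32 + G)/(4 + G) (T(G) = (G - 32)/(G + 4) = (-32 + G)/(4 + G))
v = 3 (v = 2 + √(5 - 1)/2 = 2 + √4/2 = 2 + (½)*2 = 2 + 1 = 3)
(T(2)*(-7))*v = (((-32 + 2)/(4 + 2))*(-7))*3 = ((-30/6)*(-7))*3 = (((⅙)*(-30))*(-7))*3 = -5*(-7)*3 = 35*3 = 105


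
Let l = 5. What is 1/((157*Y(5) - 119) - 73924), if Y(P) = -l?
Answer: -1/74828 ≈ -1.3364e-5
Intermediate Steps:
Y(P) = -5 (Y(P) = -1*5 = -5)
1/((157*Y(5) - 119) - 73924) = 1/((157*(-5) - 119) - 73924) = 1/((-785 - 119) - 73924) = 1/(-904 - 73924) = 1/(-74828) = -1/74828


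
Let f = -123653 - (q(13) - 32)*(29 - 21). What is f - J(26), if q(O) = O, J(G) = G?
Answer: -123527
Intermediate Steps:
f = -123501 (f = -123653 - (13 - 32)*(29 - 21) = -123653 - (-19)*8 = -123653 - 1*(-152) = -123653 + 152 = -123501)
f - J(26) = -123501 - 1*26 = -123501 - 26 = -123527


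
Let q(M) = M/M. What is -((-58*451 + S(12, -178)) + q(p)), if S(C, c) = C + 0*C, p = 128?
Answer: 26145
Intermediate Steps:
S(C, c) = C (S(C, c) = C + 0 = C)
q(M) = 1
-((-58*451 + S(12, -178)) + q(p)) = -((-58*451 + 12) + 1) = -((-26158 + 12) + 1) = -(-26146 + 1) = -1*(-26145) = 26145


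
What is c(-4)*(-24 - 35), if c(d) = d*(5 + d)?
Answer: 236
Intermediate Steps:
c(-4)*(-24 - 35) = (-4*(5 - 4))*(-24 - 35) = -4*1*(-59) = -4*(-59) = 236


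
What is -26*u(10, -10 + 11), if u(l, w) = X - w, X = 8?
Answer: -182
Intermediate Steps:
u(l, w) = 8 - w
-26*u(10, -10 + 11) = -26*(8 - (-10 + 11)) = -26*(8 - 1*1) = -26*(8 - 1) = -26*7 = -182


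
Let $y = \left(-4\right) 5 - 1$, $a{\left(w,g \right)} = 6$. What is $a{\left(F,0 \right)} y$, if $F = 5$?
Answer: $-126$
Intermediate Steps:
$y = -21$ ($y = -20 - 1 = -21$)
$a{\left(F,0 \right)} y = 6 \left(-21\right) = -126$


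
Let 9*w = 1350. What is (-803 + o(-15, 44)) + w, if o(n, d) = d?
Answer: -609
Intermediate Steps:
w = 150 (w = (1/9)*1350 = 150)
(-803 + o(-15, 44)) + w = (-803 + 44) + 150 = -759 + 150 = -609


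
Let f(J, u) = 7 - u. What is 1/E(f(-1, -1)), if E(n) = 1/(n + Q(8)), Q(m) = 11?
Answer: 19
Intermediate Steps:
E(n) = 1/(11 + n) (E(n) = 1/(n + 11) = 1/(11 + n))
1/E(f(-1, -1)) = 1/(1/(11 + (7 - 1*(-1)))) = 1/(1/(11 + (7 + 1))) = 1/(1/(11 + 8)) = 1/(1/19) = 19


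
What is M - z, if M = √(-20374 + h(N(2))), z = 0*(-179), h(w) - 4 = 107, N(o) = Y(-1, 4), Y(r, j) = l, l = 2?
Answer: I*√20263 ≈ 142.35*I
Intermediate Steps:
Y(r, j) = 2
N(o) = 2
h(w) = 111 (h(w) = 4 + 107 = 111)
z = 0
M = I*√20263 (M = √(-20374 + 111) = √(-20263) = I*√20263 ≈ 142.35*I)
M - z = I*√20263 - 1*0 = I*√20263 + 0 = I*√20263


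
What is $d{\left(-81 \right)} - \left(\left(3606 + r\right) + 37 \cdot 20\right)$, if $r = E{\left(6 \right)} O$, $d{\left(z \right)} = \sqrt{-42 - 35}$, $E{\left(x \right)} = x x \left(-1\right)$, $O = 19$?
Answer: $-3662 + i \sqrt{77} \approx -3662.0 + 8.775 i$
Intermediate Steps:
$E{\left(x \right)} = - x^{2}$ ($E{\left(x \right)} = x^{2} \left(-1\right) = - x^{2}$)
$d{\left(z \right)} = i \sqrt{77}$ ($d{\left(z \right)} = \sqrt{-77} = i \sqrt{77}$)
$r = -684$ ($r = - 6^{2} \cdot 19 = \left(-1\right) 36 \cdot 19 = \left(-36\right) 19 = -684$)
$d{\left(-81 \right)} - \left(\left(3606 + r\right) + 37 \cdot 20\right) = i \sqrt{77} - \left(\left(3606 - 684\right) + 37 \cdot 20\right) = i \sqrt{77} - \left(2922 + 740\right) = i \sqrt{77} - 3662 = -3662 + i \sqrt{77}$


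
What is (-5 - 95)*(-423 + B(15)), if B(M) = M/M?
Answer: 42200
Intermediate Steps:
B(M) = 1
(-5 - 95)*(-423 + B(15)) = (-5 - 95)*(-423 + 1) = -100*(-422) = 42200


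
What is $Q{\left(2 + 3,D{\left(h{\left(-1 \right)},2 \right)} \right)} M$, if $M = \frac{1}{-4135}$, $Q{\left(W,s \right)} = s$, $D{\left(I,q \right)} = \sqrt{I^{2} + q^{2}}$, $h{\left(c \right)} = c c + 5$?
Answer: $- \frac{2 \sqrt{10}}{4135} \approx -0.0015295$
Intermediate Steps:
$h{\left(c \right)} = 5 + c^{2}$ ($h{\left(c \right)} = c^{2} + 5 = 5 + c^{2}$)
$M = - \frac{1}{4135} \approx -0.00024184$
$Q{\left(2 + 3,D{\left(h{\left(-1 \right)},2 \right)} \right)} M = \sqrt{\left(5 + \left(-1\right)^{2}\right)^{2} + 2^{2}} \left(- \frac{1}{4135}\right) = \sqrt{\left(5 + 1\right)^{2} + 4} \left(- \frac{1}{4135}\right) = \sqrt{6^{2} + 4} \left(- \frac{1}{4135}\right) = \sqrt{36 + 4} \left(- \frac{1}{4135}\right) = \sqrt{40} \left(- \frac{1}{4135}\right) = 2 \sqrt{10} \left(- \frac{1}{4135}\right) = - \frac{2 \sqrt{10}}{4135}$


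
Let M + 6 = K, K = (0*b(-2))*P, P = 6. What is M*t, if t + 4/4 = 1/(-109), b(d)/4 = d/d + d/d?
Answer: 660/109 ≈ 6.0550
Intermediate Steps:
b(d) = 8 (b(d) = 4*(d/d + d/d) = 4*(1 + 1) = 4*2 = 8)
t = -110/109 (t = -1 + 1/(-109) = -1 - 1/109 = -110/109 ≈ -1.0092)
K = 0 (K = (0*8)*6 = 0*6 = 0)
M = -6 (M = -6 + 0 = -6)
M*t = -6*(-110/109) = 660/109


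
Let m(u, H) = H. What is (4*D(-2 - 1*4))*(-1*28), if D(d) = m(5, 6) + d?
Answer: 0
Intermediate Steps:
D(d) = 6 + d
(4*D(-2 - 1*4))*(-1*28) = (4*(6 + (-2 - 1*4)))*(-1*28) = (4*(6 + (-2 - 4)))*(-28) = (4*(6 - 6))*(-28) = (4*0)*(-28) = 0*(-28) = 0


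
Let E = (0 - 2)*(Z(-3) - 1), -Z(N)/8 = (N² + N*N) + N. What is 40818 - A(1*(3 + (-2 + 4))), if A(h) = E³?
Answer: -14131670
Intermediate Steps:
Z(N) = -16*N² - 8*N (Z(N) = -8*((N² + N*N) + N) = -8*((N² + N²) + N) = -8*(2*N² + N) = -8*(N + 2*N²) = -16*N² - 8*N)
E = 242 (E = (0 - 2)*(-8*(-3)*(1 + 2*(-3)) - 1) = -2*(-8*(-3)*(1 - 6) - 1) = -2*(-8*(-3)*(-5) - 1) = -2*(-120 - 1) = -2*(-121) = 242)
A(h) = 14172488 (A(h) = 242³ = 14172488)
40818 - A(1*(3 + (-2 + 4))) = 40818 - 1*14172488 = 40818 - 14172488 = -14131670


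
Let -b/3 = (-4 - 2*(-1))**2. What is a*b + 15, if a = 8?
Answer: -81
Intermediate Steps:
b = -12 (b = -3*(-4 - 2*(-1))**2 = -3*(-4 + 2)**2 = -3*(-2)**2 = -3*4 = -12)
a*b + 15 = 8*(-12) + 15 = -96 + 15 = -81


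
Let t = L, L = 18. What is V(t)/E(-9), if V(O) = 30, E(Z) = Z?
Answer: -10/3 ≈ -3.3333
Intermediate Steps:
t = 18
V(t)/E(-9) = 30/(-9) = 30*(-⅑) = -10/3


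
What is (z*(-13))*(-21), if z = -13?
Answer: -3549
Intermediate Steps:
(z*(-13))*(-21) = -13*(-13)*(-21) = 169*(-21) = -3549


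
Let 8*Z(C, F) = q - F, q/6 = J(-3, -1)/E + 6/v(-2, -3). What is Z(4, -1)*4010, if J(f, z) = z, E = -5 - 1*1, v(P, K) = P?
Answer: -8020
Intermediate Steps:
E = -6 (E = -5 - 1 = -6)
q = -17 (q = 6*(-1/(-6) + 6/(-2)) = 6*(-1*(-⅙) + 6*(-½)) = 6*(⅙ - 3) = 6*(-17/6) = -17)
Z(C, F) = -17/8 - F/8 (Z(C, F) = (-17 - F)/8 = -17/8 - F/8)
Z(4, -1)*4010 = (-17/8 - ⅛*(-1))*4010 = (-17/8 + ⅛)*4010 = -2*4010 = -8020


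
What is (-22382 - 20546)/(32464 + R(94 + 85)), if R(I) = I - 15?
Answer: -10732/8157 ≈ -1.3157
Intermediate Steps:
R(I) = -15 + I
(-22382 - 20546)/(32464 + R(94 + 85)) = (-22382 - 20546)/(32464 + (-15 + (94 + 85))) = -42928/(32464 + (-15 + 179)) = -42928/(32464 + 164) = -42928/32628 = -42928*1/32628 = -10732/8157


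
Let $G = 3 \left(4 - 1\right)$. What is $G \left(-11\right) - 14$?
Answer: $-113$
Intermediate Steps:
$G = 9$ ($G = 3 \cdot 3 = 9$)
$G \left(-11\right) - 14 = 9 \left(-11\right) - 14 = -99 - 14 = -113$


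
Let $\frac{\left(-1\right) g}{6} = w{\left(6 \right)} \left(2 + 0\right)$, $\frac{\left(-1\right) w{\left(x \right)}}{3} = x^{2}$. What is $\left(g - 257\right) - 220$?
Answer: $819$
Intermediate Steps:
$w{\left(x \right)} = - 3 x^{2}$
$g = 1296$ ($g = - 6 - 3 \cdot 6^{2} \left(2 + 0\right) = - 6 \left(-3\right) 36 \cdot 2 = - 6 \left(\left(-108\right) 2\right) = \left(-6\right) \left(-216\right) = 1296$)
$\left(g - 257\right) - 220 = \left(1296 - 257\right) - 220 = 1039 - 220 = 819$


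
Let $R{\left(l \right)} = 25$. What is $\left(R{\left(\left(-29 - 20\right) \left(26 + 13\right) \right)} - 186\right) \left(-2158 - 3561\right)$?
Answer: $920759$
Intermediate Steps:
$\left(R{\left(\left(-29 - 20\right) \left(26 + 13\right) \right)} - 186\right) \left(-2158 - 3561\right) = \left(25 - 186\right) \left(-2158 - 3561\right) = \left(-161\right) \left(-5719\right) = 920759$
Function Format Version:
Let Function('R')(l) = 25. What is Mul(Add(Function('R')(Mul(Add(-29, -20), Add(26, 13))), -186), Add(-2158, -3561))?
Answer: 920759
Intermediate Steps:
Mul(Add(Function('R')(Mul(Add(-29, -20), Add(26, 13))), -186), Add(-2158, -3561)) = Mul(Add(25, -186), Add(-2158, -3561)) = Mul(-161, -5719) = 920759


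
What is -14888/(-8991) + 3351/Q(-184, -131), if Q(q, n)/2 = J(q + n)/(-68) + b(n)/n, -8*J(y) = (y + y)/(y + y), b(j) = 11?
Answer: -357821241016/17541441 ≈ -20399.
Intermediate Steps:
J(y) = -1/8 (J(y) = -(y + y)/(8*(y + y)) = -2*y/(8*(2*y)) = -2*y*1/(2*y)/8 = -1/8*1 = -1/8)
Q(q, n) = 1/272 + 22/n (Q(q, n) = 2*(-1/8/(-68) + 11/n) = 2*(-1/8*(-1/68) + 11/n) = 2*(1/544 + 11/n) = 1/272 + 22/n)
-14888/(-8991) + 3351/Q(-184, -131) = -14888/(-8991) + 3351/(((1/272)*(5984 - 131)/(-131))) = -14888*(-1/8991) + 3351/(((1/272)*(-1/131)*5853)) = 14888/8991 + 3351/(-5853/35632) = 14888/8991 + 3351*(-35632/5853) = 14888/8991 - 39800944/1951 = -357821241016/17541441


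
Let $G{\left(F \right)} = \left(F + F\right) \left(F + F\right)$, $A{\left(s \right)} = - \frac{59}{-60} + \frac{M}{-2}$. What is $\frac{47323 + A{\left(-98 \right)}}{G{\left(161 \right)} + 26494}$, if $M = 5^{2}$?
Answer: $\frac{2838689}{7810680} \approx 0.36344$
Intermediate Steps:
$M = 25$
$A{\left(s \right)} = - \frac{691}{60}$ ($A{\left(s \right)} = - \frac{59}{-60} + \frac{25}{-2} = \left(-59\right) \left(- \frac{1}{60}\right) + 25 \left(- \frac{1}{2}\right) = \frac{59}{60} - \frac{25}{2} = - \frac{691}{60}$)
$G{\left(F \right)} = 4 F^{2}$ ($G{\left(F \right)} = 2 F 2 F = 4 F^{2}$)
$\frac{47323 + A{\left(-98 \right)}}{G{\left(161 \right)} + 26494} = \frac{47323 - \frac{691}{60}}{4 \cdot 161^{2} + 26494} = \frac{2838689}{60 \left(4 \cdot 25921 + 26494\right)} = \frac{2838689}{60 \left(103684 + 26494\right)} = \frac{2838689}{60 \cdot 130178} = \frac{2838689}{60} \cdot \frac{1}{130178} = \frac{2838689}{7810680}$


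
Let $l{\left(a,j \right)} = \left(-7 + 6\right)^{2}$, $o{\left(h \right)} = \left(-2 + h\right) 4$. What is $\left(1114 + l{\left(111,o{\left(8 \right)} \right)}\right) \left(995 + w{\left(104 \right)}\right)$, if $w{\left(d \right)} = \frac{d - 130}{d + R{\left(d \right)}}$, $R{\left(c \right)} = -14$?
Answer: $\frac{9981926}{9} \approx 1.1091 \cdot 10^{6}$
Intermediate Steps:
$o{\left(h \right)} = -8 + 4 h$
$w{\left(d \right)} = \frac{-130 + d}{-14 + d}$ ($w{\left(d \right)} = \frac{d - 130}{d - 14} = \frac{-130 + d}{-14 + d}$)
$l{\left(a,j \right)} = 1$ ($l{\left(a,j \right)} = \left(-1\right)^{2} = 1$)
$\left(1114 + l{\left(111,o{\left(8 \right)} \right)}\right) \left(995 + w{\left(104 \right)}\right) = \left(1114 + 1\right) \left(995 + \frac{-130 + 104}{-14 + 104}\right) = 1115 \left(995 + \frac{1}{90} \left(-26\right)\right) = 1115 \left(995 - \frac{13}{45}\right) = 1115 \cdot \frac{44762}{45} = \frac{9981926}{9}$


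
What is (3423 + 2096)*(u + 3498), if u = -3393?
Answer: 579495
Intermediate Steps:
(3423 + 2096)*(u + 3498) = (3423 + 2096)*(-3393 + 3498) = 5519*105 = 579495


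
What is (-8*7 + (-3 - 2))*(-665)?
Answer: 40565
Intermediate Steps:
(-8*7 + (-3 - 2))*(-665) = (-56 - 5)*(-665) = -61*(-665) = 40565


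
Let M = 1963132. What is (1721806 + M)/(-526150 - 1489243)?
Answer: -3684938/2015393 ≈ -1.8284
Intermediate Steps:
(1721806 + M)/(-526150 - 1489243) = (1721806 + 1963132)/(-526150 - 1489243) = 3684938/(-2015393) = 3684938*(-1/2015393) = -3684938/2015393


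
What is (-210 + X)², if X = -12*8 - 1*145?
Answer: 203401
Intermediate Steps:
X = -241 (X = -96 - 145 = -241)
(-210 + X)² = (-210 - 241)² = (-451)² = 203401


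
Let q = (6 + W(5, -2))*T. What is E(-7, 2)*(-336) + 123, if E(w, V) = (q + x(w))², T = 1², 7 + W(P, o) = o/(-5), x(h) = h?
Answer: -482109/25 ≈ -19284.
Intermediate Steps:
W(P, o) = -7 - o/5 (W(P, o) = -7 + o/(-5) = -7 + o*(-⅕) = -7 - o/5)
T = 1
q = -⅗ (q = (6 + (-7 - ⅕*(-2)))*1 = (6 + (-7 + ⅖))*1 = (6 - 33/5)*1 = -⅗*1 = -⅗ ≈ -0.60000)
E(w, V) = (-⅗ + w)²
E(-7, 2)*(-336) + 123 = ((-3 + 5*(-7))²/25)*(-336) + 123 = ((-3 - 35)²/25)*(-336) + 123 = ((1/25)*(-38)²)*(-336) + 123 = ((1/25)*1444)*(-336) + 123 = (1444/25)*(-336) + 123 = -485184/25 + 123 = -482109/25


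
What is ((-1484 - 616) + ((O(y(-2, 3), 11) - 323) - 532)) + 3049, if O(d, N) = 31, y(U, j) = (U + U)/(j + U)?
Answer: 125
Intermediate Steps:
y(U, j) = 2*U/(U + j) (y(U, j) = (2*U)/(U + j) = 2*U/(U + j))
((-1484 - 616) + ((O(y(-2, 3), 11) - 323) - 532)) + 3049 = ((-1484 - 616) + ((31 - 323) - 532)) + 3049 = (-2100 + (-292 - 532)) + 3049 = (-2100 - 824) + 3049 = -2924 + 3049 = 125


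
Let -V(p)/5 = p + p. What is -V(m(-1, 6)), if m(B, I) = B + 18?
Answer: 170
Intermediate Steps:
m(B, I) = 18 + B
V(p) = -10*p (V(p) = -5*(p + p) = -10*p)
-V(m(-1, 6)) = -(-10)*(18 - 1) = -(-10)*17 = -1*(-170) = 170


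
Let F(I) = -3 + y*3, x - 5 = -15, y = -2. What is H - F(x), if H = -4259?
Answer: -4250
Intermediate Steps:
x = -10 (x = 5 - 15 = -10)
F(I) = -9 (F(I) = -3 - 2*3 = -3 - 6 = -9)
H - F(x) = -4259 - 1*(-9) = -4259 + 9 = -4250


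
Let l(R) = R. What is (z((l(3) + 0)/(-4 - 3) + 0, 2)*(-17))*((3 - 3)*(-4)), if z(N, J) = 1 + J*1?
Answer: 0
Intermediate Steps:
z(N, J) = 1 + J
(z((l(3) + 0)/(-4 - 3) + 0, 2)*(-17))*((3 - 3)*(-4)) = ((1 + 2)*(-17))*((3 - 3)*(-4)) = (3*(-17))*(0*(-4)) = -51*0 = 0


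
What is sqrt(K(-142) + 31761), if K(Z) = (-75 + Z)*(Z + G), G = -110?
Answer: 3*sqrt(9605) ≈ 294.02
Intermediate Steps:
K(Z) = (-110 + Z)*(-75 + Z) (K(Z) = (-75 + Z)*(Z - 110) = (-75 + Z)*(-110 + Z) = (-110 + Z)*(-75 + Z))
sqrt(K(-142) + 31761) = sqrt((8250 + (-142)**2 - 185*(-142)) + 31761) = sqrt((8250 + 20164 + 26270) + 31761) = sqrt(54684 + 31761) = sqrt(86445) = 3*sqrt(9605)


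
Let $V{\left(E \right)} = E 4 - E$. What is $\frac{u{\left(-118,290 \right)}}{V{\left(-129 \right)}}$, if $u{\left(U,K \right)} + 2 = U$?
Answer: $\frac{40}{129} \approx 0.31008$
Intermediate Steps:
$u{\left(U,K \right)} = -2 + U$
$V{\left(E \right)} = 3 E$ ($V{\left(E \right)} = 4 E - E = 3 E$)
$\frac{u{\left(-118,290 \right)}}{V{\left(-129 \right)}} = \frac{-2 - 118}{3 \left(-129\right)} = - \frac{120}{-387} = \left(-120\right) \left(- \frac{1}{387}\right) = \frac{40}{129}$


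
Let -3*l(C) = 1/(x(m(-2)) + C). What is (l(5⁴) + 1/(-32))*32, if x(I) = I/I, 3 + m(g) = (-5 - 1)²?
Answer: -955/939 ≈ -1.0170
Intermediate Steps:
m(g) = 33 (m(g) = -3 + (-5 - 1)² = -3 + (-6)² = -3 + 36 = 33)
x(I) = 1
l(C) = -1/(3*(1 + C))
(l(5⁴) + 1/(-32))*32 = (-1/(3 + 3*5⁴) + 1/(-32))*32 = (-1/(3 + 3*625) - 1/32)*32 = (-1/(3 + 1875) - 1/32)*32 = (-1/1878 - 1/32)*32 = -955/30048*32 = -955/939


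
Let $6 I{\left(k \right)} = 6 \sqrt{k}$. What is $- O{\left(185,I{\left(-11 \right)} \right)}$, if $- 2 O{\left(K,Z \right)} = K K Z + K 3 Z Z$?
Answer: $- \frac{6105}{2} + \frac{34225 i \sqrt{11}}{2} \approx -3052.5 + 56756.0 i$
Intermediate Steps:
$I{\left(k \right)} = \sqrt{k}$ ($I{\left(k \right)} = \frac{6 \sqrt{k}}{6} = \sqrt{k}$)
$O{\left(K,Z \right)} = - \frac{3 K Z^{2}}{2} - \frac{Z K^{2}}{2}$ ($O{\left(K,Z \right)} = - \frac{K K Z + K 3 Z Z}{2} = - \frac{K^{2} Z + 3 K Z Z}{2} = - \frac{Z K^{2} + 3 K Z^{2}}{2} = - \frac{3 K Z^{2}}{2} - \frac{Z K^{2}}{2}$)
$- O{\left(185,I{\left(-11 \right)} \right)} = - \frac{\left(-1\right) 185 \sqrt{-11} \left(185 + 3 \sqrt{-11}\right)}{2} = - \frac{\left(-1\right) 185 i \sqrt{11} \left(185 + 3 i \sqrt{11}\right)}{2} = - \frac{\left(-185\right) i \sqrt{11} \left(185 + 3 i \sqrt{11}\right)}{2} = \frac{185 i \sqrt{11} \left(185 + 3 i \sqrt{11}\right)}{2}$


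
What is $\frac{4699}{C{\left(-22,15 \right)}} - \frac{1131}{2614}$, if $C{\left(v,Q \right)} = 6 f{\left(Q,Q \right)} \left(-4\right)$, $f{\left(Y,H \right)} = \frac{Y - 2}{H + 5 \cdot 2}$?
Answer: $- \frac{153716261}{407784} \approx -376.96$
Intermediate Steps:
$f{\left(Y,H \right)} = \frac{-2 + Y}{10 + H}$ ($f{\left(Y,H \right)} = \frac{-2 + Y}{H + 10} = \frac{-2 + Y}{10 + H}$)
$C{\left(v,Q \right)} = - \frac{24 \left(-2 + Q\right)}{10 + Q}$ ($C{\left(v,Q \right)} = 6 \frac{-2 + Q}{10 + Q} \left(-4\right) = \frac{6 \left(-2 + Q\right)}{10 + Q} \left(-4\right) = - \frac{24 \left(-2 + Q\right)}{10 + Q}$)
$\frac{4699}{C{\left(-22,15 \right)}} - \frac{1131}{2614} = \frac{4699}{24 \frac{1}{10 + 15} \left(2 - 15\right)} - \frac{1131}{2614} = \frac{4699}{24 \cdot \frac{1}{25} \left(2 - 15\right)} - \frac{1131}{2614} = \frac{4699}{24 \cdot \frac{1}{25} \left(-13\right)} - \frac{1131}{2614} = \frac{4699}{- \frac{312}{25}} - \frac{1131}{2614} = 4699 \left(- \frac{25}{312}\right) - \frac{1131}{2614} = - \frac{117475}{312} - \frac{1131}{2614} = - \frac{153716261}{407784}$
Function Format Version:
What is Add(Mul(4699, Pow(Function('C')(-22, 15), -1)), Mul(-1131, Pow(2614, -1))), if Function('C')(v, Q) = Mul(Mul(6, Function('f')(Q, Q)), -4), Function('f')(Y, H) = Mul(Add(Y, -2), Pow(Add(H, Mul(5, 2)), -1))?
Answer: Rational(-153716261, 407784) ≈ -376.96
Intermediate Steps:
Function('f')(Y, H) = Mul(Pow(Add(10, H), -1), Add(-2, Y)) (Function('f')(Y, H) = Mul(Add(-2, Y), Pow(Add(H, 10), -1)) = Mul(Add(-2, Y), Pow(Add(10, H), -1)) = Mul(Pow(Add(10, H), -1), Add(-2, Y)))
Function('C')(v, Q) = Mul(-24, Pow(Add(10, Q), -1), Add(-2, Q)) (Function('C')(v, Q) = Mul(Mul(6, Mul(Pow(Add(10, Q), -1), Add(-2, Q))), -4) = Mul(Mul(6, Pow(Add(10, Q), -1), Add(-2, Q)), -4) = Mul(-24, Pow(Add(10, Q), -1), Add(-2, Q)))
Add(Mul(4699, Pow(Function('C')(-22, 15), -1)), Mul(-1131, Pow(2614, -1))) = Add(Mul(4699, Pow(Mul(24, Pow(Add(10, 15), -1), Add(2, Mul(-1, 15))), -1)), Mul(-1131, Pow(2614, -1))) = Add(Mul(4699, Pow(Mul(24, Pow(25, -1), Add(2, -15)), -1)), Mul(-1131, Rational(1, 2614))) = Add(Mul(4699, Pow(Mul(24, Rational(1, 25), -13), -1)), Rational(-1131, 2614)) = Add(Mul(4699, Pow(Rational(-312, 25), -1)), Rational(-1131, 2614)) = Add(Mul(4699, Rational(-25, 312)), Rational(-1131, 2614)) = Add(Rational(-117475, 312), Rational(-1131, 2614)) = Rational(-153716261, 407784)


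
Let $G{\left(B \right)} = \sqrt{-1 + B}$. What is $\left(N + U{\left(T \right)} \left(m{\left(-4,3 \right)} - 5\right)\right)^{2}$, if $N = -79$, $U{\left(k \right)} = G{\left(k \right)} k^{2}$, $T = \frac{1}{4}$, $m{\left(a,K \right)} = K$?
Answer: $\frac{\left(1264 + i \sqrt{3}\right)^{2}}{256} \approx 6241.0 + 17.104 i$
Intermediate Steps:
$T = \frac{1}{4} \approx 0.25$
$U{\left(k \right)} = k^{2} \sqrt{-1 + k}$ ($U{\left(k \right)} = \sqrt{-1 + k} k^{2} = k^{2} \sqrt{-1 + k}$)
$\left(N + U{\left(T \right)} \left(m{\left(-4,3 \right)} - 5\right)\right)^{2} = \left(-79 + \frac{\sqrt{-1 + \frac{1}{4}}}{16} \left(3 - 5\right)\right)^{2} = \left(-79 + \frac{\sqrt{- \frac{3}{4}}}{16} \left(-2\right)\right)^{2} = \left(-79 + \frac{\frac{1}{2} i \sqrt{3}}{16} \left(-2\right)\right)^{2} = \left(-79 + \frac{i \sqrt{3}}{32} \left(-2\right)\right)^{2} = \left(-79 - \frac{i \sqrt{3}}{16}\right)^{2}$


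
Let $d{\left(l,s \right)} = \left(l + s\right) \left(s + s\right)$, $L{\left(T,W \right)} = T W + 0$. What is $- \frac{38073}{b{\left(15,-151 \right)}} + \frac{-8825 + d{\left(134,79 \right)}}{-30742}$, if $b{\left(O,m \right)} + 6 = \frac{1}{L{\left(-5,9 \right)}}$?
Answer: $\frac{52663078811}{8331082} \approx 6321.3$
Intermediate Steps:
$L{\left(T,W \right)} = T W$
$d{\left(l,s \right)} = 2 s \left(l + s\right)$ ($d{\left(l,s \right)} = \left(l + s\right) 2 s = 2 s \left(l + s\right)$)
$b{\left(O,m \right)} = - \frac{271}{45}$ ($b{\left(O,m \right)} = -6 + \frac{1}{\left(-5\right) 9} = -6 + \frac{1}{-45} = -6 - \frac{1}{45} = - \frac{271}{45}$)
$- \frac{38073}{b{\left(15,-151 \right)}} + \frac{-8825 + d{\left(134,79 \right)}}{-30742} = - \frac{38073}{- \frac{271}{45}} + \frac{-8825 + 2 \cdot 79 \left(134 + 79\right)}{-30742} = \left(-38073\right) \left(- \frac{45}{271}\right) + \left(-8825 + 2 \cdot 79 \cdot 213\right) \left(- \frac{1}{30742}\right) = \frac{1713285}{271} + \left(-8825 + 33654\right) \left(- \frac{1}{30742}\right) = \frac{1713285}{271} + 24829 \left(- \frac{1}{30742}\right) = \frac{1713285}{271} - \frac{24829}{30742} = \frac{52663078811}{8331082}$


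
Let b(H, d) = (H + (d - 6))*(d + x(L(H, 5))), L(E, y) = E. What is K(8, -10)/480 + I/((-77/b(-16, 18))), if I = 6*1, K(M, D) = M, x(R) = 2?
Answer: 28877/4620 ≈ 6.2504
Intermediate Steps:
b(H, d) = (2 + d)*(-6 + H + d) (b(H, d) = (H + (d - 6))*(d + 2) = (H + (-6 + d))*(2 + d) = (-6 + H + d)*(2 + d) = (2 + d)*(-6 + H + d))
I = 6
K(8, -10)/480 + I/((-77/b(-16, 18))) = 8/480 + 6/((-77/(-12 + 18**2 - 4*18 + 2*(-16) - 16*18))) = 8*(1/480) + 6/((-77/(-12 + 324 - 72 - 32 - 288))) = 1/60 + 6/((-77/(-80))) = 1/60 + 6/((-77*(-1/80))) = 1/60 + 6/(77/80) = 1/60 + 6*(80/77) = 1/60 + 480/77 = 28877/4620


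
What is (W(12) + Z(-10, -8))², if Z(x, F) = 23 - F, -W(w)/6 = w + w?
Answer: 12769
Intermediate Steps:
W(w) = -12*w (W(w) = -6*(w + w) = -12*w)
(W(12) + Z(-10, -8))² = (-12*12 + (23 - 1*(-8)))² = (-144 + (23 + 8))² = (-144 + 31)² = (-113)² = 12769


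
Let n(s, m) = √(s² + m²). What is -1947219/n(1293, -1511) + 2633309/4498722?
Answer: 2633309/4498722 - 1947219*√3954970/3954970 ≈ -978.55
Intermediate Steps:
n(s, m) = √(m² + s²)
-1947219/n(1293, -1511) + 2633309/4498722 = -1947219/√((-1511)² + 1293²) + 2633309/4498722 = -1947219/√(2283121 + 1671849) + 2633309*(1/4498722) = -1947219*√3954970/3954970 + 2633309/4498722 = 2633309/4498722 - 1947219*√3954970/3954970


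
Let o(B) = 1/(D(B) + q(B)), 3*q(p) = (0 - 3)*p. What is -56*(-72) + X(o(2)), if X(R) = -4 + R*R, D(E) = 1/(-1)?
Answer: 36253/9 ≈ 4028.1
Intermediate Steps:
q(p) = -p (q(p) = ((0 - 3)*p)/3 = (-3*p)/3 = -p)
D(E) = -1
o(B) = 1/(-1 - B)
X(R) = -4 + R²
-56*(-72) + X(o(2)) = -56*(-72) + (-4 + (-1/(1 + 2))²) = 4032 + (-4 + (-1/3)²) = 4032 + (-4 + (-1*⅓)²) = 4032 + (-4 + (-⅓)²) = 4032 + (-4 + ⅑) = 4032 - 35/9 = 36253/9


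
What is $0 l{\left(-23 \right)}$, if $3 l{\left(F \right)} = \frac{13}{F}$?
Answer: $0$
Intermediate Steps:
$l{\left(F \right)} = \frac{13}{3 F}$ ($l{\left(F \right)} = \frac{13 \frac{1}{F}}{3} = \frac{13}{3 F}$)
$0 l{\left(-23 \right)} = 0 \frac{13}{3 \left(-23\right)} = 0 \cdot \frac{13}{3} \left(- \frac{1}{23}\right) = 0 \left(- \frac{13}{69}\right) = 0$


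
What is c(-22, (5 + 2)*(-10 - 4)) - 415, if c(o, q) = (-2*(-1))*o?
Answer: -459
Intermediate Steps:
c(o, q) = 2*o
c(-22, (5 + 2)*(-10 - 4)) - 415 = 2*(-22) - 415 = -44 - 415 = -459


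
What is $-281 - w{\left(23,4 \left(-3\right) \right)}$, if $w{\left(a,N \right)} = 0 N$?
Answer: $-281$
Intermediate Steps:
$w{\left(a,N \right)} = 0$
$-281 - w{\left(23,4 \left(-3\right) \right)} = -281 - 0 = -281 + 0 = -281$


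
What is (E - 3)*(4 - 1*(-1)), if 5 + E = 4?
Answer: -20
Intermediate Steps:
E = -1 (E = -5 + 4 = -1)
(E - 3)*(4 - 1*(-1)) = (-1 - 3)*(4 - 1*(-1)) = -4*(4 + 1) = -4*5 = -20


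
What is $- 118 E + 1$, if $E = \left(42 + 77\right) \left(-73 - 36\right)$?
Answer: $1530579$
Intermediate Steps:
$E = -12971$ ($E = 119 \left(-109\right) = -12971$)
$- 118 E + 1 = \left(-118\right) \left(-12971\right) + 1 = 1530578 + 1 = 1530579$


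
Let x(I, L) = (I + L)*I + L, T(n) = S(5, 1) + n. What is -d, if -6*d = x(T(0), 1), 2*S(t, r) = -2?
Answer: ⅙ ≈ 0.16667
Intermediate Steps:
S(t, r) = -1 (S(t, r) = (½)*(-2) = -1)
T(n) = -1 + n
x(I, L) = L + I*(I + L) (x(I, L) = I*(I + L) + L = L + I*(I + L))
d = -⅙ (d = -(1 + (-1 + 0)² + (-1 + 0)*1)/6 = -(1 + (-1)² - 1*1)/6 = -(1 + 1 - 1)/6 = -⅙*1 = -⅙ ≈ -0.16667)
-d = -1*(-⅙) = ⅙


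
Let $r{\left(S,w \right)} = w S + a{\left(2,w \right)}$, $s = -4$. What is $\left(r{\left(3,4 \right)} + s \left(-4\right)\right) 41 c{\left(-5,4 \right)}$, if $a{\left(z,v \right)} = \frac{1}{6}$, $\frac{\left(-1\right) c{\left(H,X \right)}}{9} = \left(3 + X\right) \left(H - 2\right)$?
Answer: $\frac{1018563}{2} \approx 5.0928 \cdot 10^{5}$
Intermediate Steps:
$c{\left(H,X \right)} = - 9 \left(-2 + H\right) \left(3 + X\right)$ ($c{\left(H,X \right)} = - 9 \left(3 + X\right) \left(H - 2\right) = - 9 \left(3 + X\right) \left(-2 + H\right) = - 9 \left(-2 + H\right) \left(3 + X\right)$)
$a{\left(z,v \right)} = \frac{1}{6}$
$r{\left(S,w \right)} = \frac{1}{6} + S w$ ($r{\left(S,w \right)} = w S + \frac{1}{6} = S w + \frac{1}{6} = \frac{1}{6} + S w$)
$\left(r{\left(3,4 \right)} + s \left(-4\right)\right) 41 c{\left(-5,4 \right)} = \left(\left(\frac{1}{6} + 3 \cdot 4\right) - -16\right) 41 \left(54 - -135 + 18 \cdot 4 - \left(-45\right) 4\right) = \left(\left(\frac{1}{6} + 12\right) + 16\right) 41 \left(54 + 135 + 72 + 180\right) = \left(\frac{73}{6} + 16\right) 41 \cdot 441 = \frac{169}{6} \cdot 41 \cdot 441 = \frac{6929}{6} \cdot 441 = \frac{1018563}{2}$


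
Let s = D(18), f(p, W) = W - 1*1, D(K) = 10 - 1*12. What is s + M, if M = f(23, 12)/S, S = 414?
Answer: -817/414 ≈ -1.9734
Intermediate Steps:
D(K) = -2 (D(K) = 10 - 12 = -2)
f(p, W) = -1 + W (f(p, W) = W - 1 = -1 + W)
s = -2
M = 11/414 (M = (-1 + 12)/414 = 11*(1/414) = 11/414 ≈ 0.026570)
s + M = -2 + 11/414 = -817/414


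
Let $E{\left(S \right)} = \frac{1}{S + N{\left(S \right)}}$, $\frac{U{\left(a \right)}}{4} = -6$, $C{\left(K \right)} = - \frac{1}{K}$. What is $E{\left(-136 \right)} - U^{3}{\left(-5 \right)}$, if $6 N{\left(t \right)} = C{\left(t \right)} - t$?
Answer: $\frac{1278428880}{92479} \approx 13824.0$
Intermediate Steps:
$U{\left(a \right)} = -24$ ($U{\left(a \right)} = 4 \left(-6\right) = -24$)
$N{\left(t \right)} = - \frac{t}{6} - \frac{1}{6 t}$ ($N{\left(t \right)} = \frac{- \frac{1}{t} - t}{6} = \frac{- t - \frac{1}{t}}{6} = - \frac{t}{6} - \frac{1}{6 t}$)
$E{\left(S \right)} = \frac{1}{S + \frac{-1 - S^{2}}{6 S}}$
$E{\left(-136 \right)} - U^{3}{\left(-5 \right)} = 6 \left(-136\right) \frac{1}{-1 + 5 \left(-136\right)^{2}} - \left(-24\right)^{3} = 6 \left(-136\right) \frac{1}{-1 + 5 \cdot 18496} - -13824 = 6 \left(-136\right) \frac{1}{-1 + 92480} + 13824 = 6 \left(-136\right) \frac{1}{92479} + 13824 = - \frac{816}{92479} + 13824 = \frac{1278428880}{92479}$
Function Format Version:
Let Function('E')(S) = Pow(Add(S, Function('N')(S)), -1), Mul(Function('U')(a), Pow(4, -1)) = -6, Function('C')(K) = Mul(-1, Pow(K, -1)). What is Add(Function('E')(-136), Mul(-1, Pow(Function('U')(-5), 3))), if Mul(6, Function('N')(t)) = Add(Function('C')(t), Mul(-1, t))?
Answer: Rational(1278428880, 92479) ≈ 13824.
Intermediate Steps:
Function('U')(a) = -24 (Function('U')(a) = Mul(4, -6) = -24)
Function('N')(t) = Add(Mul(Rational(-1, 6), t), Mul(Rational(-1, 6), Pow(t, -1))) (Function('N')(t) = Mul(Rational(1, 6), Add(Mul(-1, Pow(t, -1)), Mul(-1, t))) = Mul(Rational(1, 6), Add(Mul(-1, t), Mul(-1, Pow(t, -1)))) = Add(Mul(Rational(-1, 6), t), Mul(Rational(-1, 6), Pow(t, -1))))
Function('E')(S) = Pow(Add(S, Mul(Rational(1, 6), Pow(S, -1), Add(-1, Mul(-1, Pow(S, 2))))), -1)
Add(Function('E')(-136), Mul(-1, Pow(Function('U')(-5), 3))) = Add(Mul(6, -136, Pow(Add(-1, Mul(5, Pow(-136, 2))), -1)), Mul(-1, Pow(-24, 3))) = Add(Mul(6, -136, Pow(Add(-1, Mul(5, 18496)), -1)), Mul(-1, -13824)) = Add(Mul(6, -136, Pow(Add(-1, 92480), -1)), 13824) = Add(Mul(6, -136, Pow(92479, -1)), 13824) = Add(Mul(6, -136, Rational(1, 92479)), 13824) = Add(Rational(-816, 92479), 13824) = Rational(1278428880, 92479)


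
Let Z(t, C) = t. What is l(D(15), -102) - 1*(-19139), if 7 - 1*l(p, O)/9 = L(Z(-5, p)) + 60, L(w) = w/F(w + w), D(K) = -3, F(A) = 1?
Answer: 18707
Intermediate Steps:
L(w) = w (L(w) = w/1 = w*1 = w)
l(p, O) = -432 (l(p, O) = 63 - 9*(-5 + 60) = 63 - 9*55 = 63 - 495 = -432)
l(D(15), -102) - 1*(-19139) = -432 - 1*(-19139) = -432 + 19139 = 18707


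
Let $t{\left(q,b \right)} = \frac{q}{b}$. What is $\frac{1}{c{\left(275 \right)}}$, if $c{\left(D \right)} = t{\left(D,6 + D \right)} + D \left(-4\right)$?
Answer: $- \frac{281}{308825} \approx -0.0009099$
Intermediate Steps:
$c{\left(D \right)} = - 4 D + \frac{D}{6 + D}$ ($c{\left(D \right)} = \frac{D}{6 + D} + D \left(-4\right) = \frac{D}{6 + D} - 4 D = - 4 D + \frac{D}{6 + D}$)
$\frac{1}{c{\left(275 \right)}} = \frac{1}{275 \frac{1}{6 + 275} \left(-23 - 1100\right)} = \frac{1}{275 \cdot \frac{1}{281} \left(-23 - 1100\right)} = \frac{1}{275 \cdot \frac{1}{281} \left(-1123\right)} = \frac{1}{- \frac{308825}{281}} = - \frac{281}{308825}$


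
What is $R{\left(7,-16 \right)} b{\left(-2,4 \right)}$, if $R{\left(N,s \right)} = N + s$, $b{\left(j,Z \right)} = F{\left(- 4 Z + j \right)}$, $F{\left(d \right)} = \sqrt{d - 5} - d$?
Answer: $-162 - 9 i \sqrt{23} \approx -162.0 - 43.162 i$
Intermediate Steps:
$F{\left(d \right)} = \sqrt{-5 + d} - d$
$b{\left(j,Z \right)} = \sqrt{-5 + j - 4 Z} - j + 4 Z$ ($b{\left(j,Z \right)} = \sqrt{-5 - \left(- j + 4 Z\right)} - \left(- 4 Z + j\right) = \sqrt{-5 - \left(- j + 4 Z\right)} - \left(j - 4 Z\right) = \sqrt{-5 + j - 4 Z} + \left(- j + 4 Z\right) = \sqrt{-5 + j - 4 Z} - j + 4 Z$)
$R{\left(7,-16 \right)} b{\left(-2,4 \right)} = \left(7 - 16\right) \left(\sqrt{-5 - 2 - 16} - -2 + 4 \cdot 4\right) = - 9 \left(\sqrt{-5 - 2 - 16} + 2 + 16\right) = - 9 \left(\sqrt{-23} + 2 + 16\right) = - 9 \left(i \sqrt{23} + 2 + 16\right) = - 9 \left(18 + i \sqrt{23}\right) = -162 - 9 i \sqrt{23}$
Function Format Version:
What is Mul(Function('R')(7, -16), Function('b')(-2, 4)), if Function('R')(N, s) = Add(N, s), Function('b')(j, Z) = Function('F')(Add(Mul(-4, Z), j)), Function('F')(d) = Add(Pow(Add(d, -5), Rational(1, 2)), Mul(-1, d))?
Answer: Add(-162, Mul(-9, I, Pow(23, Rational(1, 2)))) ≈ Add(-162.00, Mul(-43.162, I))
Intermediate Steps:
Function('F')(d) = Add(Pow(Add(-5, d), Rational(1, 2)), Mul(-1, d))
Function('b')(j, Z) = Add(Pow(Add(-5, j, Mul(-4, Z)), Rational(1, 2)), Mul(-1, j), Mul(4, Z)) (Function('b')(j, Z) = Add(Pow(Add(-5, Add(Mul(-4, Z), j)), Rational(1, 2)), Mul(-1, Add(Mul(-4, Z), j))) = Add(Pow(Add(-5, Add(j, Mul(-4, Z))), Rational(1, 2)), Mul(-1, Add(j, Mul(-4, Z)))) = Add(Pow(Add(-5, j, Mul(-4, Z)), Rational(1, 2)), Add(Mul(-1, j), Mul(4, Z))) = Add(Pow(Add(-5, j, Mul(-4, Z)), Rational(1, 2)), Mul(-1, j), Mul(4, Z)))
Mul(Function('R')(7, -16), Function('b')(-2, 4)) = Mul(Add(7, -16), Add(Pow(Add(-5, -2, Mul(-4, 4)), Rational(1, 2)), Mul(-1, -2), Mul(4, 4))) = Mul(-9, Add(Pow(Add(-5, -2, -16), Rational(1, 2)), 2, 16)) = Mul(-9, Add(Pow(-23, Rational(1, 2)), 2, 16)) = Mul(-9, Add(Mul(I, Pow(23, Rational(1, 2))), 2, 16)) = Mul(-9, Add(18, Mul(I, Pow(23, Rational(1, 2))))) = Add(-162, Mul(-9, I, Pow(23, Rational(1, 2))))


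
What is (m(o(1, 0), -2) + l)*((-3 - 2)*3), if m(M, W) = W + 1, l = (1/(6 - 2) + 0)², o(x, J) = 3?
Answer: 225/16 ≈ 14.063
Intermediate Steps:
l = 1/16 (l = (1/4 + 0)² = (¼ + 0)² = (¼)² = 1/16 ≈ 0.062500)
m(M, W) = 1 + W
(m(o(1, 0), -2) + l)*((-3 - 2)*3) = ((1 - 2) + 1/16)*((-3 - 2)*3) = (-1 + 1/16)*(-5*3) = -15/16*(-15) = 225/16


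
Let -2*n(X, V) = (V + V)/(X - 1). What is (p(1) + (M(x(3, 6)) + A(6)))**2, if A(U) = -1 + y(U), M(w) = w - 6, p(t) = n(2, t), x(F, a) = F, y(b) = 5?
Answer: 0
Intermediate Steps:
n(X, V) = -V/(-1 + X) (n(X, V) = -(V + V)/(2*(X - 1)) = -2*V/(2*(-1 + X)) = -V/(-1 + X))
p(t) = -t (p(t) = -t/(-1 + 2) = -1*t/1 = -1*t*1 = -t)
M(w) = -6 + w
A(U) = 4 (A(U) = -1 + 5 = 4)
(p(1) + (M(x(3, 6)) + A(6)))**2 = (-1*1 + ((-6 + 3) + 4))**2 = (-1 + (-3 + 4))**2 = (-1 + 1)**2 = 0**2 = 0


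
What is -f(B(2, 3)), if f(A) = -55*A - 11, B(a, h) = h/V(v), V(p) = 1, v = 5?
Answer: 176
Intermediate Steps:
B(a, h) = h (B(a, h) = h/1 = h*1 = h)
f(A) = -11 - 55*A
-f(B(2, 3)) = -(-11 - 55*3) = -(-11 - 165) = -1*(-176) = 176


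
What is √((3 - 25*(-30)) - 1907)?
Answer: I*√1154 ≈ 33.971*I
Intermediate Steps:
√((3 - 25*(-30)) - 1907) = √((3 + 750) - 1907) = √(753 - 1907) = √(-1154) = I*√1154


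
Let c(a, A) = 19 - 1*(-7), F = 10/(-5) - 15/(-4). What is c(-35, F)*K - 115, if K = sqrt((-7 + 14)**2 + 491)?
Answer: -115 + 156*sqrt(15) ≈ 489.19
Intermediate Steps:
F = 7/4 (F = 10*(-1/5) - 15*(-1/4) = -2 + 15/4 = 7/4 ≈ 1.7500)
c(a, A) = 26 (c(a, A) = 19 + 7 = 26)
K = 6*sqrt(15) (K = sqrt(7**2 + 491) = sqrt(49 + 491) = sqrt(540) = 6*sqrt(15) ≈ 23.238)
c(-35, F)*K - 115 = 26*(6*sqrt(15)) - 115 = 156*sqrt(15) - 115 = -115 + 156*sqrt(15)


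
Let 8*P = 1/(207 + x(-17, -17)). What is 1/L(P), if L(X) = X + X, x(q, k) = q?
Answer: 760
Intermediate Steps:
P = 1/1520 (P = 1/(8*(207 - 17)) = (⅛)/190 = (⅛)*(1/190) = 1/1520 ≈ 0.00065789)
L(X) = 2*X
1/L(P) = 1/(2*(1/1520)) = 1/(1/760) = 760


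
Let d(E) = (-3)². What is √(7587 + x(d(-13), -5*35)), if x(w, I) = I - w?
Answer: √7403 ≈ 86.041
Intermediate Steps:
d(E) = 9
√(7587 + x(d(-13), -5*35)) = √(7587 + (-5*35 - 1*9)) = √(7587 + (-175 - 9)) = √(7587 - 184) = √7403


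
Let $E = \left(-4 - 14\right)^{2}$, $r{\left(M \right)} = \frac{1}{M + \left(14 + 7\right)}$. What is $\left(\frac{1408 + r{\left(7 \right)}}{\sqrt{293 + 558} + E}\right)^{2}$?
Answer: $\frac{263184235283}{13600224400} - \frac{201441249 \sqrt{851}}{1700028050} \approx 15.895$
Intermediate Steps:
$r{\left(M \right)} = \frac{1}{21 + M}$ ($r{\left(M \right)} = \frac{1}{M + 21} = \frac{1}{21 + M}$)
$E = 324$ ($E = \left(-18\right)^{2} = 324$)
$\left(\frac{1408 + r{\left(7 \right)}}{\sqrt{293 + 558} + E}\right)^{2} = \left(\frac{1408 + \frac{1}{21 + 7}}{\sqrt{293 + 558} + 324}\right)^{2} = \left(\frac{1408 + \frac{1}{28}}{\sqrt{851} + 324}\right)^{2} = \left(\frac{1408 + \frac{1}{28}}{324 + \sqrt{851}}\right)^{2} = \left(\frac{39425}{28 \left(324 + \sqrt{851}\right)}\right)^{2} = \frac{1554330625}{784 \left(324 + \sqrt{851}\right)^{2}}$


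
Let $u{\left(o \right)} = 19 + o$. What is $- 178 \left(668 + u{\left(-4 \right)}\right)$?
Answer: $-121574$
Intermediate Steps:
$- 178 \left(668 + u{\left(-4 \right)}\right) = - 178 \left(668 + \left(19 - 4\right)\right) = - 178 \left(668 + 15\right) = \left(-178\right) 683 = -121574$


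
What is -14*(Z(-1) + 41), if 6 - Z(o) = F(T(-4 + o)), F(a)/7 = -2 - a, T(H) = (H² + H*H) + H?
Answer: -5264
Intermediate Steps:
T(H) = H + 2*H² (T(H) = (H² + H²) + H = 2*H² + H = H + 2*H²)
F(a) = -14 - 7*a (F(a) = 7*(-2 - a) = -14 - 7*a)
Z(o) = 20 + 7*(-7 + 2*o)*(-4 + o) (Z(o) = 6 - (-14 - 7*(-4 + o)*(1 + 2*(-4 + o))) = 6 - (-14 - 7*(-4 + o)*(1 + (-8 + 2*o))) = 6 - (-14 - 7*(-4 + o)*(-7 + 2*o)) = 6 - (-14 - 7*(-7 + 2*o)*(-4 + o)) = 6 + (14 + 7*(-7 + 2*o)*(-4 + o)) = 20 + 7*(-7 + 2*o)*(-4 + o))
-14*(Z(-1) + 41) = -14*((216 - 105*(-1) + 14*(-1)²) + 41) = -14*((216 + 105 + 14*1) + 41) = -14*((216 + 105 + 14) + 41) = -14*(335 + 41) = -14*376 = -5264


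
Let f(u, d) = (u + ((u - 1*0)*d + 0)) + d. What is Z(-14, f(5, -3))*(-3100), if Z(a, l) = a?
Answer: 43400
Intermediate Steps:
f(u, d) = d + u + d*u (f(u, d) = (u + ((u + 0)*d + 0)) + d = (u + (u*d + 0)) + d = (u + (d*u + 0)) + d = (u + d*u) + d = d + u + d*u)
Z(-14, f(5, -3))*(-3100) = -14*(-3100) = 43400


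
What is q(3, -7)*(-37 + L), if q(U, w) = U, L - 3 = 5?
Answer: -87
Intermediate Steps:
L = 8 (L = 3 + 5 = 8)
q(3, -7)*(-37 + L) = 3*(-37 + 8) = 3*(-29) = -87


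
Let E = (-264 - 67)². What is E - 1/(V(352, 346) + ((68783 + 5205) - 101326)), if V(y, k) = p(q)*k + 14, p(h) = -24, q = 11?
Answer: 3903439309/35628 ≈ 1.0956e+5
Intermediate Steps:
V(y, k) = 14 - 24*k (V(y, k) = -24*k + 14 = 14 - 24*k)
E = 109561 (E = (-331)² = 109561)
E - 1/(V(352, 346) + ((68783 + 5205) - 101326)) = 109561 - 1/((14 - 24*346) + ((68783 + 5205) - 101326)) = 109561 - 1/((14 - 8304) + (73988 - 101326)) = 109561 - 1/(-8290 - 27338) = 109561 - 1/(-35628) = 109561 - 1*(-1/35628) = 109561 + 1/35628 = 3903439309/35628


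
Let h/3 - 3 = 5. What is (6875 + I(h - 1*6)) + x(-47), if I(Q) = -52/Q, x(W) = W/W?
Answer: 61858/9 ≈ 6873.1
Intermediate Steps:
h = 24 (h = 9 + 3*5 = 9 + 15 = 24)
x(W) = 1
(6875 + I(h - 1*6)) + x(-47) = (6875 - 52/(24 - 1*6)) + 1 = (6875 - 52/(24 - 6)) + 1 = (6875 - 52/18) + 1 = (6875 - 52*1/18) + 1 = (6875 - 26/9) + 1 = 61849/9 + 1 = 61858/9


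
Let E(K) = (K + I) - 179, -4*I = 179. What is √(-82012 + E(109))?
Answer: I*√328507/2 ≈ 286.58*I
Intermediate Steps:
I = -179/4 (I = -¼*179 = -179/4 ≈ -44.750)
E(K) = -895/4 + K (E(K) = (K - 179/4) - 179 = (-179/4 + K) - 179 = -895/4 + K)
√(-82012 + E(109)) = √(-82012 + (-895/4 + 109)) = √(-82012 - 459/4) = √(-328507/4) = I*√328507/2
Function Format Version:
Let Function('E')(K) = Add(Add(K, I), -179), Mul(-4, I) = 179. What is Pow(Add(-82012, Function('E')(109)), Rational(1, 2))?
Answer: Mul(Rational(1, 2), I, Pow(328507, Rational(1, 2))) ≈ Mul(286.58, I)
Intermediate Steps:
I = Rational(-179, 4) (I = Mul(Rational(-1, 4), 179) = Rational(-179, 4) ≈ -44.750)
Function('E')(K) = Add(Rational(-895, 4), K) (Function('E')(K) = Add(Add(K, Rational(-179, 4)), -179) = Add(Add(Rational(-179, 4), K), -179) = Add(Rational(-895, 4), K))
Pow(Add(-82012, Function('E')(109)), Rational(1, 2)) = Pow(Add(-82012, Add(Rational(-895, 4), 109)), Rational(1, 2)) = Pow(Add(-82012, Rational(-459, 4)), Rational(1, 2)) = Pow(Rational(-328507, 4), Rational(1, 2)) = Mul(Rational(1, 2), I, Pow(328507, Rational(1, 2)))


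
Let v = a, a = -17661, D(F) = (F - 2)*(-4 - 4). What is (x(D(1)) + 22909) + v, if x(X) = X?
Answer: 5256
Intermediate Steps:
D(F) = 16 - 8*F (D(F) = (-2 + F)*(-8) = 16 - 8*F)
v = -17661
(x(D(1)) + 22909) + v = ((16 - 8*1) + 22909) - 17661 = ((16 - 8) + 22909) - 17661 = (8 + 22909) - 17661 = 22917 - 17661 = 5256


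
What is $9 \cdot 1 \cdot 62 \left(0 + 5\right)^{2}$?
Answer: $13950$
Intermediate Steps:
$9 \cdot 1 \cdot 62 \left(0 + 5\right)^{2} = 9 \cdot 62 \cdot 5^{2} = 558 \cdot 25 = 13950$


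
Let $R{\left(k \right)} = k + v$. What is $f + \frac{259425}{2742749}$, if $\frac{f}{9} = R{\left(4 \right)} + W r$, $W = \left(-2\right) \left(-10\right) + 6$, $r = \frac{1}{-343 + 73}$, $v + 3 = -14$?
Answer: $- \frac{4845288857}{41141235} \approx -117.77$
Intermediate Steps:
$v = -17$ ($v = -3 - 14 = -17$)
$R{\left(k \right)} = -17 + k$ ($R{\left(k \right)} = k - 17 = -17 + k$)
$r = - \frac{1}{270}$ ($r = \frac{1}{-270} = - \frac{1}{270} \approx -0.0037037$)
$W = 26$ ($W = 20 + 6 = 26$)
$f = - \frac{1768}{15}$ ($f = 9 \left(\left(-17 + 4\right) + 26 \left(- \frac{1}{270}\right)\right) = 9 \left(-13 - \frac{13}{135}\right) = 9 \left(- \frac{1768}{135}\right) = - \frac{1768}{15} \approx -117.87$)
$f + \frac{259425}{2742749} = - \frac{1768}{15} + \frac{259425}{2742749} = - \frac{4845288857}{41141235}$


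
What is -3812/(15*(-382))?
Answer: 1906/2865 ≈ 0.66527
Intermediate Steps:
-3812/(15*(-382)) = -3812/(-5730) = -3812*(-1/5730) = 1906/2865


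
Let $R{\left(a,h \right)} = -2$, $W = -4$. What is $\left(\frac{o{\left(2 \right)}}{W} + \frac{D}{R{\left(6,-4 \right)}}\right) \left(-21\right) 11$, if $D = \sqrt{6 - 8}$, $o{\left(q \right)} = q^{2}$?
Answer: $231 + \frac{231 i \sqrt{2}}{2} \approx 231.0 + 163.34 i$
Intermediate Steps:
$D = i \sqrt{2}$ ($D = \sqrt{-2} = i \sqrt{2} \approx 1.4142 i$)
$\left(\frac{o{\left(2 \right)}}{W} + \frac{D}{R{\left(6,-4 \right)}}\right) \left(-21\right) 11 = \left(\frac{2^{2}}{-4} + \frac{i \sqrt{2}}{-2}\right) \left(-21\right) 11 = \left(4 \left(- \frac{1}{4}\right) + i \sqrt{2} \left(- \frac{1}{2}\right)\right) \left(-21\right) 11 = \left(-1 - \frac{i \sqrt{2}}{2}\right) \left(-21\right) 11 = \left(21 + \frac{21 i \sqrt{2}}{2}\right) 11 = 231 + \frac{231 i \sqrt{2}}{2}$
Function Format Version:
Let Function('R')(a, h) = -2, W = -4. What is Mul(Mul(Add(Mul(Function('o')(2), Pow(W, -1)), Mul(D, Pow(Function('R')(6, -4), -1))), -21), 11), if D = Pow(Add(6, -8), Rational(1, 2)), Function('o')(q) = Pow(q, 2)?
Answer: Add(231, Mul(Rational(231, 2), I, Pow(2, Rational(1, 2)))) ≈ Add(231.00, Mul(163.34, I))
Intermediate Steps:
D = Mul(I, Pow(2, Rational(1, 2))) (D = Pow(-2, Rational(1, 2)) = Mul(I, Pow(2, Rational(1, 2))) ≈ Mul(1.4142, I))
Mul(Mul(Add(Mul(Function('o')(2), Pow(W, -1)), Mul(D, Pow(Function('R')(6, -4), -1))), -21), 11) = Mul(Mul(Add(Mul(Pow(2, 2), Pow(-4, -1)), Mul(Mul(I, Pow(2, Rational(1, 2))), Pow(-2, -1))), -21), 11) = Mul(Mul(Add(Mul(4, Rational(-1, 4)), Mul(Mul(I, Pow(2, Rational(1, 2))), Rational(-1, 2))), -21), 11) = Mul(Mul(Add(-1, Mul(Rational(-1, 2), I, Pow(2, Rational(1, 2)))), -21), 11) = Mul(Add(21, Mul(Rational(21, 2), I, Pow(2, Rational(1, 2)))), 11) = Add(231, Mul(Rational(231, 2), I, Pow(2, Rational(1, 2))))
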